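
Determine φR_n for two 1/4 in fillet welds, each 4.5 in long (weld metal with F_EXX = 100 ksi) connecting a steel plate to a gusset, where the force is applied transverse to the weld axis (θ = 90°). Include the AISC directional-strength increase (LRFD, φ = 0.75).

φR_n ≈ 107 kips

t_e = 0.707 × 0.25 = 0.1767 in; A_we = 0.1767 × 9 = 1.591 in².
Directional factor: 1.0 + 0.5 sin^1.5(90°) = 1.5.
F_nw = 0.6 × 100 × 1.5 = 90 ksi.
φR_n = 0.75 × 90 × 1.591 = 107.4 kips.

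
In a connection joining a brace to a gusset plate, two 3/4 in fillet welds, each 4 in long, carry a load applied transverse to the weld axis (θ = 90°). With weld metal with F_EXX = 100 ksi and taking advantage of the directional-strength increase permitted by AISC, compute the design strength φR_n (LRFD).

t_e = 0.707 × 0.75 = 0.5302 in; A_we = 0.5302 × 8 = 4.242 in².
Directional factor: 1.0 + 0.5 sin^1.5(90°) = 1.5.
F_nw = 0.6 × 100 × 1.5 = 90 ksi.
φR_n = 0.75 × 90 × 4.242 = 286.3 kips.

φR_n ≈ 286 kips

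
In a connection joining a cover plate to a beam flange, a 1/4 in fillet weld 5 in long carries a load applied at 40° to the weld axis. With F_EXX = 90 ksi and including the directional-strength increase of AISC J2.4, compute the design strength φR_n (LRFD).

φR_n ≈ 45 kip

t_e = 0.707 × 0.25 = 0.1767 in; A_we = 0.1767 × 5 = 0.8837 in².
Directional factor: 1.0 + 0.5 sin^1.5(40°) = 1.258.
F_nw = 0.6 × 90 × 1.258 = 67.91 ksi.
φR_n = 0.75 × 67.91 × 0.8837 = 45.01 kip.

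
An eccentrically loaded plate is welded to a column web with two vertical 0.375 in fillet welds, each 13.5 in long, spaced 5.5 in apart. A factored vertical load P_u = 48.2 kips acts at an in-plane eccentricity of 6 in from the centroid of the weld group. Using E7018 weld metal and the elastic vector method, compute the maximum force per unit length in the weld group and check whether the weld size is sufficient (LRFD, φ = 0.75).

E70XX → F_EXX = 70 ksi.
Total weld length L_w = 27 in. Treat welds as unit-width lines.
Polar moment about centroid: J = 2[d³/12 + d(b/2)²] = 2[13.5³/12 + 13.5×2.75²] = 614.2 in³.
Direct shear f_v = P/L_w = 48.2 / 27 = 1.785 kip/in (vertical).
Torsion M = P·e = 48.2 × 6 = 289.2 kip·in.
Critical point at (x, y) = (2.75, 6.75) from centroid. f_tx = M·y/J = 3.178 kip/in; f_ty = M·x/J = 1.295 kip/in.
Resultant f_max = √[f_tx² + (f_v + f_ty)²] = √[3.178² + (1.785 + 1.295)²] = 4.426 kip/in.
Capacity per unit length: φr_n = 0.75 × 0.6 × 70 × (0.707 × 0.375) = 8.351 kip/in.
4.426 ≤ 8.351 → adequate.

f_max ≈ 4.43 kip/in; adequate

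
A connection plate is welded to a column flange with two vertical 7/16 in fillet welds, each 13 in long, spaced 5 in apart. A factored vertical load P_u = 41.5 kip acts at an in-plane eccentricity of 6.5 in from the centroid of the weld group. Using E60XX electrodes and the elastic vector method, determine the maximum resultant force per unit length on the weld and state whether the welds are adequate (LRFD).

f_max ≈ 4.39 kip/in; adequate

E60XX → F_EXX = 60 ksi.
Total weld length L_w = 26 in. Treat welds as unit-width lines.
Polar moment about centroid: J = 2[d³/12 + d(b/2)²] = 2[13³/12 + 13×2.5²] = 528.7 in³.
Direct shear f_v = P/L_w = 41.5 / 26 = 1.596 kip/in (vertical).
Torsion M = P·e = 41.5 × 6.5 = 269.75 kip·in.
Critical point at (x, y) = (2.5, 6.5) from centroid. f_tx = M·y/J = 3.317 kip/in; f_ty = M·x/J = 1.276 kip/in.
Resultant f_max = √[f_tx² + (f_v + f_ty)²] = √[3.317² + (1.596 + 1.276)²] = 4.387 kip/in.
Capacity per unit length: φr_n = 0.75 × 0.6 × 60 × (0.707 × 0.4375) = 8.351 kip/in.
4.387 ≤ 8.351 → adequate.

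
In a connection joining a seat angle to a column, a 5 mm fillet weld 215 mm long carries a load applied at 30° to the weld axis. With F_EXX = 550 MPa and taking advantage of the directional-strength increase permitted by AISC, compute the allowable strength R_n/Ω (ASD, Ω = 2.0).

t_e = 0.707 × 5 = 3.535 mm; A_we = 3.535 × 215 = 760 mm².
Directional factor: 1.0 + 0.5 sin^1.5(30°) = 1.177.
F_nw = 0.6 × 550 × 1.177 = 388.3 MPa.
R_n/Ω = (388.3 × 760) / 2.0 × 10⁻³ = 147.6 kN.

R_n/Ω ≈ 148 kN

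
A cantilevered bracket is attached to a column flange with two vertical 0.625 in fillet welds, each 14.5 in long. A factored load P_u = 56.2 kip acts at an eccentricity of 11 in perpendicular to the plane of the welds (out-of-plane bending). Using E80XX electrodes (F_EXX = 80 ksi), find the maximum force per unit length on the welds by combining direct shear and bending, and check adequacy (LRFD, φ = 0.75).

L_w = 2 × 14.5 = 29 in; section modulus (unit throat) S = 2 × L²/6 = 70.08 in².
Direct shear f_v = P/L_w = 56.2/29 = 1.938 kip/in.
Moment M = P × e = 56.2 × 11 = 618.2 kip·in; bending f_b = M/S = 8.821 kip/in.
f_max = √(f_v² + f_b²) = √(1.938² + 8.821²) = 9.031 kip/in.
φr_n = 0.75 × 0.6 × 80 × (0.707 × 0.625) = 15.91 kip/in → adequate.

f_max ≈ 9.03 kip/in; adequate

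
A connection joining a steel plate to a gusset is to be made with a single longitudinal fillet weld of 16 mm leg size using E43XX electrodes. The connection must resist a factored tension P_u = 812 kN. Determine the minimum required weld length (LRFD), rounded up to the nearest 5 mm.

L = 375 mm

E43XX → F_EXX = 430 MPa.
Throat t_e = 0.707 × 16 = 11.31 mm.
φr_n = 0.75 × 0.6 × 430 × 11.31 × 10⁻³ = 2.189 kN/mm.
L_req = P_u / φr_n = 812 / 2.189 = 371 mm total.
Round up → use L = 375 mm.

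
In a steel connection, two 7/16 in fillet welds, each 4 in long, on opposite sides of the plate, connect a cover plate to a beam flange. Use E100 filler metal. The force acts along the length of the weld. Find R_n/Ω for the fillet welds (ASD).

E100XX → F_EXX = 100 ksi.
Effective throat t_e = 0.707 × 0.4375 = 0.3093 in.
Total length L = 8 in; A_we = 0.3093 × 8 = 2.474 in².
F_nw = 0.6 F_EXX = 0.6 × 100 = 60 ksi.
R_n = 60 × 2.474 = 148.5 kips; R_n/Ω = 148.5/2.0 = 74.23 kips.

R_n/Ω ≈ 74.2 kips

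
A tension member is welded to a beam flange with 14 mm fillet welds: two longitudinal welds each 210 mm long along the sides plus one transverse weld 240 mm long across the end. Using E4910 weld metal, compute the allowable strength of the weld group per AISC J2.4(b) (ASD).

E49XX → F_EXX = 490 MPa.
t_e = 0.707 × 14 = 9.898 mm.
R_nwl = 0.6 × 490 × 9.898 × 420 × 10⁻³ = 1222 kN (longitudinal, 2 welds).
R_nwt = 0.6 × 490 × 9.898 × 240 × 10⁻³ = 698.4 kN (transverse, base value).
(i) R_nwl + R_nwt = 1921 kN; (ii) 0.85 R_nwl + 1.5 R_nwt = 2086 kN.
R_n = max = 2086 kN [governs: (ii)]; R_n/Ω = 1043 kN.

R_n/Ω ≈ 1040 kN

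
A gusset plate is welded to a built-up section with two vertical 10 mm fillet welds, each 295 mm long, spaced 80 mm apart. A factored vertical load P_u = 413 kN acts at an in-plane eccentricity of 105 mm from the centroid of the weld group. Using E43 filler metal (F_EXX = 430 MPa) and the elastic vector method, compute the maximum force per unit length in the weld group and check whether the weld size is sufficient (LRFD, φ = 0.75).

Total weld length L_w = 590 mm. Treat welds as unit-width lines.
Polar moment about centroid: J = 2[d³/12 + d(b/2)²] = 2[295³/12 + 295×40²] = 5223000 mm³.
Direct shear f_v = P/L_w = 413×10³ / 590 = 700 N/mm (vertical).
Torsion M = P·e = 413×10³ × 105 = 43365000 N·mm.
Critical point at (x, y) = (40, 147.5) from centroid. f_tx = M·y/J = 1225 N/mm; f_ty = M·x/J = 332.1 N/mm.
Resultant f_max = √[f_tx² + (f_v + f_ty)²] = √[1225² + (700 + 332.1)²] = 1602 N/mm.
Capacity per unit length: φr_n = 0.75 × 0.6 × 430 × (0.707 × 10) = 1368 N/mm.
1602 > 1368 → NOT adequate.

f_max ≈ 1600 N/mm; NOT adequate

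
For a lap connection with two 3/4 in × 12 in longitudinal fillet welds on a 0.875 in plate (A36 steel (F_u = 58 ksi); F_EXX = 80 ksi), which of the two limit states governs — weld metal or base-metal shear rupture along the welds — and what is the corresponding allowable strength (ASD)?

t_e = 0.707 × 0.75 = 0.5302 in; L = 24 in.
Weld metal: R_n/Ω = (1/2.0) × 0.6 × 80 × 0.5302 × 24 = 305.4 kips.
Base metal (shear rupture): R_n/Ω = (1/2.0) × 0.6 × 58 × 0.875 × 24 = 365.4 kips.
Governing: weld metal.

R_n/Ω ≈ 305 kips (weld metal governs)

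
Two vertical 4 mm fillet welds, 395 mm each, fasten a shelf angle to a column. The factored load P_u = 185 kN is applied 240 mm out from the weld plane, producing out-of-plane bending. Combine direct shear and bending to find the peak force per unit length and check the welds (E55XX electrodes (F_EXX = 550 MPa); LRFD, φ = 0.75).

L_w = 2 × 395 = 790 mm; section modulus (unit throat) S = 2 × L²/6 = 52010 mm².
Direct shear f_v = P/L_w = 185×10³/790 = 234.2 N/mm.
Moment M = P × e = 185×10³ × 240 = 44400000 N·mm; bending f_b = M/S = 853.7 N/mm.
f_max = √(f_v² + f_b²) = √(234.2² + 853.7²) = 885.2 N/mm.
φr_n = 0.75 × 0.6 × 550 × (0.707 × 4) = 699.9 N/mm → NOT adequate.

f_max ≈ 885 N/mm; NOT adequate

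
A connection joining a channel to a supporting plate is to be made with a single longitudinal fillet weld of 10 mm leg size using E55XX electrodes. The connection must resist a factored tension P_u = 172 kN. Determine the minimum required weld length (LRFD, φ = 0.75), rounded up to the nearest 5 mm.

L = 100 mm

E55XX → F_EXX = 550 MPa.
Throat t_e = 0.707 × 10 = 7.07 mm.
φr_n = 0.75 × 0.6 × 550 × 7.07 × 10⁻³ = 1.75 kN/mm.
L_req = P_u / φr_n = 172 / 1.75 = 98.3 mm total.
Round up → use L = 100 mm.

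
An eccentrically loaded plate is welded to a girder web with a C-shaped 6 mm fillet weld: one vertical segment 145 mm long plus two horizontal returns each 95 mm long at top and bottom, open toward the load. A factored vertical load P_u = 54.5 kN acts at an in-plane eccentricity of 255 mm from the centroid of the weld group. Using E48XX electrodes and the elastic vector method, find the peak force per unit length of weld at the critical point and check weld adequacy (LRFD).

E48XX → F_EXX = 480 MPa.
Total weld length L_w = 335 mm. Treat welds as unit-width lines.
Centroid: x̄ = 2×95×47.5 / 335 = 26.94 mm from the vertical weld.
Polar moment about centroid: J = I_x + I_y = [145³/12 + 2×95×72.5²] + [145×26.94² + 2(95³/12 + 95×20.56²)] = 1581000 mm³.
Direct shear f_v = P/L_w = 54.5×10³ / 335 = 162.7 N/mm (vertical).
Torsion M = P·e = 54.5×10³ × 255 = 13898000 N·mm.
Critical point at (x, y) = (68.06, 72.5) from centroid. f_tx = M·y/J = 637.2 N/mm; f_ty = M·x/J = 598.2 N/mm.
Resultant f_max = √[f_tx² + (f_v + f_ty)²] = √[637.2² + (162.7 + 598.2)²] = 992.5 N/mm.
Capacity per unit length: φr_n = 0.75 × 0.6 × 480 × (0.707 × 6) = 916.3 N/mm.
992.5 > 916.3 → NOT adequate.

f_max ≈ 992 N/mm; NOT adequate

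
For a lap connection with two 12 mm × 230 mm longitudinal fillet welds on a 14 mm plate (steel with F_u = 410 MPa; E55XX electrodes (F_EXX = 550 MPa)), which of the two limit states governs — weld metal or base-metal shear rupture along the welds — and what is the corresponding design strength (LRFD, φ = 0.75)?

t_e = 0.707 × 12 = 8.484 mm; L = 460 mm.
Weld metal: φR_n = 0.75 × 0.6 × 550 × 8.484 × 460 × 10⁻³ = 965.9 kN.
Base metal (shear rupture): φR_n = 0.75 × 0.6 × 410 × 14 × 460 × 10⁻³ = 1188 kN.
Governing: weld metal.

φR_n ≈ 966 kN (weld metal governs)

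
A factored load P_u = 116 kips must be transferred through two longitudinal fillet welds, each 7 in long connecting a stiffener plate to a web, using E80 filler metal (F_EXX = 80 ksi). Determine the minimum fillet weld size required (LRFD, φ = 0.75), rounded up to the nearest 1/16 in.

w = 3/8 in

Total weld length L = 14 in.
Required throat t_e = P_u / (φ × 0.6 F_EXX × L) = 116 / (0.75 × 0.6 × 80 × 14) = 0.2302 in.
Required leg w = t_e / 0.707 = 0.3255 in → use 3/8 in.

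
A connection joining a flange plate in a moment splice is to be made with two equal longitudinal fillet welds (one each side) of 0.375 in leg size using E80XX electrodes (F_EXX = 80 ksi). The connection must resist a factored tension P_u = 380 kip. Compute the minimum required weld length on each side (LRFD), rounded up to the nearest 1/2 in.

Throat t_e = 0.707 × 0.375 = 0.2651 in.
φr_n = 0.75 × 0.6 × 80 × 0.2651 = 9.544 kip/in.
L_req = P_u / φr_n = 380 / 9.544 = 39.81 in total.
Per side: 39.81 / 2 = 19.91 in.
Round up → use L = 20 in on each side.

L = 20 in on each side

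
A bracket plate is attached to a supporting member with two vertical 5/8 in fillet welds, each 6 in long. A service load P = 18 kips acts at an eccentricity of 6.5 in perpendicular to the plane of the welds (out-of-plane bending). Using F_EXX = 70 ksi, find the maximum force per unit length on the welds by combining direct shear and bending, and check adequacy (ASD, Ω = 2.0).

L_w = 2 × 6 = 12 in; section modulus (unit throat) S = 2 × L²/6 = 12 in².
Direct shear f_v = P/L_w = 18/12 = 1.5 kip/in.
Moment M = P × e = 18 × 6.5 = 117 kip·in; bending f_b = M/S = 9.75 kip/in.
f_max = √(f_v² + f_b²) = √(1.5² + 9.75²) = 9.865 kip/in.
r_n/Ω = (1/2.0) × 0.6 × 70 × (0.707 × 0.625) = 9.279 kip/in → NOT adequate.

f_max ≈ 9.86 kip/in; NOT adequate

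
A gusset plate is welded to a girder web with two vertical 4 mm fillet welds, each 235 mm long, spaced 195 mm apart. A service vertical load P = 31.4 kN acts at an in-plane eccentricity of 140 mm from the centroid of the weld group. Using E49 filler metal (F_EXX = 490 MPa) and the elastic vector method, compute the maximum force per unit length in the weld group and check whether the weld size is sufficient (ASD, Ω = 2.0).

f_max ≈ 153 N/mm; adequate

Total weld length L_w = 470 mm. Treat welds as unit-width lines.
Polar moment about centroid: J = 2[d³/12 + d(b/2)²] = 2[235³/12 + 235×97.5²] = 6631000 mm³.
Direct shear f_v = P/L_w = 31.4×10³ / 470 = 66.81 N/mm (vertical).
Torsion M = P·e = 31.4×10³ × 140 = 4396000 N·mm.
Critical point at (x, y) = (97.5, 117.5) from centroid. f_tx = M·y/J = 77.9 N/mm; f_ty = M·x/J = 64.64 N/mm.
Resultant f_max = √[f_tx² + (f_v + f_ty)²] = √[77.9² + (66.81 + 64.64)²] = 152.8 N/mm.
Capacity per unit length: r_n/Ω = (1/2.0) × 0.6 × 490 × (0.707 × 4) = 415.7 N/mm.
152.8 ≤ 415.7 → adequate.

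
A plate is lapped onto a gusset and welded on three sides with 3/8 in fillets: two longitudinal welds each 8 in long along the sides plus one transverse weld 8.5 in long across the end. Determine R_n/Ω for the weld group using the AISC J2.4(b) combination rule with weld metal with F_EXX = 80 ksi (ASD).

t_e = 0.707 × 0.375 = 0.2651 in.
R_nwl = 0.6 × 80 × 0.2651 × 16 = 203.6 kips (longitudinal, 2 welds).
R_nwt = 0.6 × 80 × 0.2651 × 8.5 = 108.2 kips (transverse, base value).
(i) R_nwl + R_nwt = 311.8 kips; (ii) 0.85 R_nwl + 1.5 R_nwt = 335.3 kips.
R_n = max = 335.3 kips [governs: (ii)]; R_n/Ω = 167.7 kips.

R_n/Ω ≈ 168 kips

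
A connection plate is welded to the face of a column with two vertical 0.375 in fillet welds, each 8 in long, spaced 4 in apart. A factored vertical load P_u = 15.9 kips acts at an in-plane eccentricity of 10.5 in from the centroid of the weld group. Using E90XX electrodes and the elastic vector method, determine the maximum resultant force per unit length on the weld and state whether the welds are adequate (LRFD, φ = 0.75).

f_max ≈ 5.52 kip/in; adequate

E90XX → F_EXX = 90 ksi.
Total weld length L_w = 16 in. Treat welds as unit-width lines.
Polar moment about centroid: J = 2[d³/12 + d(b/2)²] = 2[8³/12 + 8×2²] = 149.3 in³.
Direct shear f_v = P/L_w = 15.9 / 16 = 0.9938 kip/in (vertical).
Torsion M = P·e = 15.9 × 10.5 = 166.95 kip·in.
Critical point at (x, y) = (2, 4) from centroid. f_tx = M·y/J = 4.472 kip/in; f_ty = M·x/J = 2.236 kip/in.
Resultant f_max = √[f_tx² + (f_v + f_ty)²] = √[4.472² + (0.9938 + 2.236)²] = 5.516 kip/in.
Capacity per unit length: φr_n = 0.75 × 0.6 × 90 × (0.707 × 0.375) = 10.74 kip/in.
5.516 ≤ 10.74 → adequate.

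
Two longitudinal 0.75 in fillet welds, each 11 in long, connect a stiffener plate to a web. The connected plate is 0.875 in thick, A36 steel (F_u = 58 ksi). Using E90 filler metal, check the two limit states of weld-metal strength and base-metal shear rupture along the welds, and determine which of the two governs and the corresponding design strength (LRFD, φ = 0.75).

φR_n ≈ 472 kip (weld metal governs)

E90XX → F_EXX = 90 ksi.
t_e = 0.707 × 0.75 = 0.5302 in; L = 22 in.
Weld metal: φR_n = 0.75 × 0.6 × 90 × 0.5302 × 22 = 472.5 kip.
Base metal (shear rupture): φR_n = 0.75 × 0.6 × 58 × 0.875 × 22 = 502.4 kip.
Governing: weld metal.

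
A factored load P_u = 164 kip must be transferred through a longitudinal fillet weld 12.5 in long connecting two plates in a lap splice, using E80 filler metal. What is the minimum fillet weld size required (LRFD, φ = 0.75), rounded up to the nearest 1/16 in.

w = 9/16 in

E80XX → F_EXX = 80 ksi.
Total weld length L = 12.5 in.
Required throat t_e = P_u / (φ × 0.6 F_EXX × L) = 164 / (0.75 × 0.6 × 80 × 12.5) = 0.3644 in.
Required leg w = t_e / 0.707 = 0.5155 in → use 9/16 in.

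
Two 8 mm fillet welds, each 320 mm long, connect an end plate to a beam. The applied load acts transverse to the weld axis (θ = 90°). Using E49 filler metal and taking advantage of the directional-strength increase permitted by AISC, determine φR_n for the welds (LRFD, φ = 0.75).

E49XX → F_EXX = 490 MPa.
t_e = 0.707 × 8 = 5.656 mm; A_we = 5.656 × 640 = 3620 mm².
Directional factor: 1.0 + 0.5 sin^1.5(90°) = 1.5.
F_nw = 0.6 × 490 × 1.5 = 441 MPa.
φR_n = 0.75 × 441 × 3620 × 10⁻³ = 1197 kN.

φR_n ≈ 1200 kN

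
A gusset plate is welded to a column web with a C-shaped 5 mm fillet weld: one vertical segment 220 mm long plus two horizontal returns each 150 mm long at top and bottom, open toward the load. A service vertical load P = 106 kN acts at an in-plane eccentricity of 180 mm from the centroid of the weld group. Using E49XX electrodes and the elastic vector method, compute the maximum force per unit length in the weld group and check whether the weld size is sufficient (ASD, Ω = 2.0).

f_max ≈ 663 N/mm; NOT adequate

E49XX → F_EXX = 490 MPa.
Total weld length L_w = 520 mm. Treat welds as unit-width lines.
Centroid: x̄ = 2×150×75 / 520 = 43.27 mm from the vertical weld.
Polar moment about centroid: J = I_x + I_y = [220³/12 + 2×150×110²] + [220×43.27² + 2(150³/12 + 150×31.73²)] = 5794000 mm³.
Direct shear f_v = P/L_w = 106×10³ / 520 = 203.8 N/mm (vertical).
Torsion M = P·e = 106×10³ × 180 = 19080000 N·mm.
Critical point at (x, y) = (106.7, 110) from centroid. f_tx = M·y/J = 362.3 N/mm; f_ty = M·x/J = 351.5 N/mm.
Resultant f_max = √[f_tx² + (f_v + f_ty)²] = √[362.3² + (203.8 + 351.5)²] = 663 N/mm.
Capacity per unit length: r_n/Ω = (1/2.0) × 0.6 × 490 × (0.707 × 5) = 519.6 N/mm.
663 > 519.6 → NOT adequate.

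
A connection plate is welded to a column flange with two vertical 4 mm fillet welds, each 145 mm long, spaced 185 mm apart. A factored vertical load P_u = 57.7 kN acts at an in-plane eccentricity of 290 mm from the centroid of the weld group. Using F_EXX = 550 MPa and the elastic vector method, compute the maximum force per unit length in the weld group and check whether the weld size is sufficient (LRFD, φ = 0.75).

Total weld length L_w = 290 mm. Treat welds as unit-width lines.
Polar moment about centroid: J = 2[d³/12 + d(b/2)²] = 2[145³/12 + 145×92.5²] = 2989000 mm³.
Direct shear f_v = P/L_w = 57.7×10³ / 290 = 199 N/mm (vertical).
Torsion M = P·e = 57.7×10³ × 290 = 16733000 N·mm.
Critical point at (x, y) = (92.5, 72.5) from centroid. f_tx = M·y/J = 405.8 N/mm; f_ty = M·x/J = 517.8 N/mm.
Resultant f_max = √[f_tx² + (f_v + f_ty)²] = √[405.8² + (199 + 517.8)²] = 823.6 N/mm.
Capacity per unit length: φr_n = 0.75 × 0.6 × 550 × (0.707 × 4) = 699.9 N/mm.
823.6 > 699.9 → NOT adequate.

f_max ≈ 824 N/mm; NOT adequate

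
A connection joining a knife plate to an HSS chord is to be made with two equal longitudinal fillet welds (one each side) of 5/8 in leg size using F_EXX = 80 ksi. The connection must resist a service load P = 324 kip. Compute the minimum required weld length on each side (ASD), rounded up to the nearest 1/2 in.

L = 15.5 in on each side

Throat t_e = 0.707 × 0.625 = 0.4419 in.
r_n/Ω = (0.6 × 80 × 0.4419) / 2.0 = 10.6 kip/in.
L_req = P / (r_n/Ω) = 324 / 10.6 = 30.55 in total.
Per side: 30.55 / 2 = 15.28 in.
Round up → use L = 15.5 in on each side.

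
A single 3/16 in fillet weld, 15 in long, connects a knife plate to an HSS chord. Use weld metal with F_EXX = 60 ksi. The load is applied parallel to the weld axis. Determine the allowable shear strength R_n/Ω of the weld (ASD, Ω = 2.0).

Effective throat t_e = 0.707 × 0.1875 = 0.1326 in.
Total length L = 15 in; A_we = 0.1326 × 15 = 1.988 in².
F_nw = 0.6 F_EXX = 0.6 × 60 = 36 ksi.
R_n = 36 × 1.988 = 71.58 kip; R_n/Ω = 71.58/2.0 = 35.79 kip.

R_n/Ω ≈ 35.8 kip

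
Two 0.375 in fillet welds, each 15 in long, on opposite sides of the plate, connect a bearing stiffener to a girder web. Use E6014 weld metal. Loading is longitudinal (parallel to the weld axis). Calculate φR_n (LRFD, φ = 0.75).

φR_n ≈ 215 kip

E60XX → F_EXX = 60 ksi.
Effective throat t_e = 0.707 × 0.375 = 0.2651 in.
Total length L = 30 in; A_we = 0.2651 × 30 = 7.954 in².
F_nw = 0.6 F_EXX = 0.6 × 60 = 36 ksi.
φR_n = 0.75 × 36 × 7.954 = 214.8 kip.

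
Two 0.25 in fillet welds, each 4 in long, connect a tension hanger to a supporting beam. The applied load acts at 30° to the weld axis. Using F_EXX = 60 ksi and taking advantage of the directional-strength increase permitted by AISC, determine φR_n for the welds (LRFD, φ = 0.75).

φR_n ≈ 44.9 kips

t_e = 0.707 × 0.25 = 0.1767 in; A_we = 0.1767 × 8 = 1.414 in².
Directional factor: 1.0 + 0.5 sin^1.5(30°) = 1.177.
F_nw = 0.6 × 60 × 1.177 = 42.36 ksi.
φR_n = 0.75 × 42.36 × 1.414 = 44.93 kips.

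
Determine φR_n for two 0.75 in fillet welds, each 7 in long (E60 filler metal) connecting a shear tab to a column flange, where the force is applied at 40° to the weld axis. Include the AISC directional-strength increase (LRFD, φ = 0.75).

φR_n ≈ 252 kip

E60XX → F_EXX = 60 ksi.
t_e = 0.707 × 0.75 = 0.5302 in; A_we = 0.5302 × 14 = 7.423 in².
Directional factor: 1.0 + 0.5 sin^1.5(40°) = 1.258.
F_nw = 0.6 × 60 × 1.258 = 45.28 ksi.
φR_n = 0.75 × 45.28 × 7.423 = 252.1 kip.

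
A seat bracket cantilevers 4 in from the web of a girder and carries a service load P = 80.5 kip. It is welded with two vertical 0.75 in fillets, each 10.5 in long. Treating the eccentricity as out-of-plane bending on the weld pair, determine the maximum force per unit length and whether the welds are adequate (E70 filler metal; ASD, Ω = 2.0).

f_max ≈ 9.56 kip/in; adequate

E70XX → F_EXX = 70 ksi.
L_w = 2 × 10.5 = 21 in; section modulus (unit throat) S = 2 × L²/6 = 36.75 in².
Direct shear f_v = P/L_w = 80.5/21 = 3.833 kip/in.
Moment M = P × e = 80.5 × 4 = 322 kip·in; bending f_b = M/S = 8.762 kip/in.
f_max = √(f_v² + f_b²) = √(3.833² + 8.762²) = 9.564 kip/in.
r_n/Ω = (1/2.0) × 0.6 × 70 × (0.707 × 0.75) = 11.14 kip/in → adequate.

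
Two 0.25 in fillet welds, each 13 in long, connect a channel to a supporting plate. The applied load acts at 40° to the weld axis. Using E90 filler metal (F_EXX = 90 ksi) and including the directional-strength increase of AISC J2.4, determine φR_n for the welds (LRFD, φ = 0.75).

φR_n ≈ 234 kips

t_e = 0.707 × 0.25 = 0.1767 in; A_we = 0.1767 × 26 = 4.595 in².
Directional factor: 1.0 + 0.5 sin^1.5(40°) = 1.258.
F_nw = 0.6 × 90 × 1.258 = 67.91 ksi.
φR_n = 0.75 × 67.91 × 4.595 = 234.1 kips.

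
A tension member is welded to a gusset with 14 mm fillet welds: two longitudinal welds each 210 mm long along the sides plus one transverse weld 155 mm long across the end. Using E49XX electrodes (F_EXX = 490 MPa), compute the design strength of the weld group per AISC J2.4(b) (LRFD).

t_e = 0.707 × 14 = 9.898 mm.
R_nwl = 0.6 × 490 × 9.898 × 420 × 10⁻³ = 1222 kN (longitudinal, 2 welds).
R_nwt = 0.6 × 490 × 9.898 × 155 × 10⁻³ = 451.1 kN (transverse, base value).
(i) R_nwl + R_nwt = 1673 kN; (ii) 0.85 R_nwl + 1.5 R_nwt = 1715 kN.
R_n = max = 1715 kN [governs: (ii)]; φR_n = 1287 kN.

φR_n ≈ 1290 kN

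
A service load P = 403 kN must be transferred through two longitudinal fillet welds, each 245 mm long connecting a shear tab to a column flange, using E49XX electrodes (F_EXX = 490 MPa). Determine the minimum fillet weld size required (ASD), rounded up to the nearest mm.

w = 8 mm

Total weld length L = 490 mm.
Required throat t_e = P × Ω / (0.6 F_EXX × L) = 403 × 2.0 / (0.6 × 490 × 490 × 10⁻³) = 5.595 mm.
Required leg w = t_e / 0.707 = 7.914 mm → use 8 mm.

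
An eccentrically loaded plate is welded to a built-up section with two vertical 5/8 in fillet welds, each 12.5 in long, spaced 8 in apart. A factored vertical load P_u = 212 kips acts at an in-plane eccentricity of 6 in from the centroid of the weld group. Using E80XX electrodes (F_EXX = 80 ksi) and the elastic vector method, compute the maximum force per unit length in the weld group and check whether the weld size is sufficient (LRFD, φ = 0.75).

Total weld length L_w = 25 in. Treat welds as unit-width lines.
Polar moment about centroid: J = 2[d³/12 + d(b/2)²] = 2[12.5³/12 + 12.5×4²] = 725.5 in³.
Direct shear f_v = P/L_w = 212 / 25 = 8.48 kip/in (vertical).
Torsion M = P·e = 212 × 6 = 1272 kip·in.
Critical point at (x, y) = (4, 6.25) from centroid. f_tx = M·y/J = 10.96 kip/in; f_ty = M·x/J = 7.013 kip/in.
Resultant f_max = √[f_tx² + (f_v + f_ty)²] = √[10.96² + (8.48 + 7.013)²] = 18.98 kip/in.
Capacity per unit length: φr_n = 0.75 × 0.6 × 80 × (0.707 × 0.625) = 15.91 kip/in.
18.98 > 15.91 → NOT adequate.

f_max ≈ 19 kip/in; NOT adequate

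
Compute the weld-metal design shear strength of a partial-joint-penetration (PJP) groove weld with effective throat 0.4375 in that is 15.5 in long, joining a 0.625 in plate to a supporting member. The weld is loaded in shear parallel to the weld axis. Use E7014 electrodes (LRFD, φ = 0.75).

φR_n ≈ 214 kips

E70XX → F_EXX = 70 ksi.
Effective throat (given) t_e = 0.4375 in.
A_we = 0.4375 × 15.5 = 6.781 in².
F_nw = 0.6 F_EXX = 42 ksi.
φR_n = 0.75 × 42 × 6.781 = 213.6 kips.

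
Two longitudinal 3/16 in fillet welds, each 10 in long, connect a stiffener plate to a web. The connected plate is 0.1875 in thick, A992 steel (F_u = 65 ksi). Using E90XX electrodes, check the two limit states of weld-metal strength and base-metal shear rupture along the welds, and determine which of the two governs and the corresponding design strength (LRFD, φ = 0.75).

E90XX → F_EXX = 90 ksi.
t_e = 0.707 × 0.1875 = 0.1326 in; L = 20 in.
Weld metal: φR_n = 0.75 × 0.6 × 90 × 0.1326 × 20 = 107.4 kip.
Base metal (shear rupture): φR_n = 0.75 × 0.6 × 65 × 0.1875 × 20 = 109.7 kip.
Governing: weld metal.

φR_n ≈ 107 kip (weld metal governs)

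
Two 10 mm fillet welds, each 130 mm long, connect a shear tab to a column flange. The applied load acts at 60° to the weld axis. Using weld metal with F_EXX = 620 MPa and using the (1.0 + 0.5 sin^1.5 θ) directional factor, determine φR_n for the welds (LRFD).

φR_n ≈ 720 kN

t_e = 0.707 × 10 = 7.07 mm; A_we = 7.07 × 260 = 1838 mm².
Directional factor: 1.0 + 0.5 sin^1.5(60°) = 1.403.
F_nw = 0.6 × 620 × 1.403 = 521.9 MPa.
φR_n = 0.75 × 521.9 × 1838 × 10⁻³ = 719.5 kN.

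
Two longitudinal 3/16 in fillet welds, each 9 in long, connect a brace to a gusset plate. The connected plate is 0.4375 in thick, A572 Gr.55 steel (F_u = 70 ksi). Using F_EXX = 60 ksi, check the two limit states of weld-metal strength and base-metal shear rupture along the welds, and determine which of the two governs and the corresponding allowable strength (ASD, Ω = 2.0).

t_e = 0.707 × 0.1875 = 0.1326 in; L = 18 in.
Weld metal: R_n/Ω = (1/2.0) × 0.6 × 60 × 0.1326 × 18 = 42.95 kip.
Base metal (shear rupture): R_n/Ω = (1/2.0) × 0.6 × 70 × 0.4375 × 18 = 165.4 kip.
Governing: weld metal.

R_n/Ω ≈ 43 kip (weld metal governs)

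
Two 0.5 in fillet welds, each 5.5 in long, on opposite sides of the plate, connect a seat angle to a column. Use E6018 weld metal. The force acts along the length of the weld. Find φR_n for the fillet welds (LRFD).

φR_n ≈ 105 kip

E60XX → F_EXX = 60 ksi.
Effective throat t_e = 0.707 × 0.5 = 0.3535 in.
Total length L = 11 in; A_we = 0.3535 × 11 = 3.888 in².
F_nw = 0.6 F_EXX = 0.6 × 60 = 36 ksi.
φR_n = 0.75 × 36 × 3.888 = 105 kip.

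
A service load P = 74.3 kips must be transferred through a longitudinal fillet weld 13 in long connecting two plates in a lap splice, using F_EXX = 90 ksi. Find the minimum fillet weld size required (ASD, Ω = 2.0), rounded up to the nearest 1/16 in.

Total weld length L = 13 in.
Required throat t_e = P × Ω / (0.6 F_EXX × L) = 74.3 × 2.0 / (0.6 × 90 × 13) = 0.2117 in.
Required leg w = t_e / 0.707 = 0.2994 in → use 5/16 in.

w = 5/16 in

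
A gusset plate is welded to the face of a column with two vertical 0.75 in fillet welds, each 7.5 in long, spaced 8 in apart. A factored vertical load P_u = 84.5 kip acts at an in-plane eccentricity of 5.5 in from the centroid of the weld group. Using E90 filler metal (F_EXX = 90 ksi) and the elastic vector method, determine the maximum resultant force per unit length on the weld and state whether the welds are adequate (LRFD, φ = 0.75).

Total weld length L_w = 15 in. Treat welds as unit-width lines.
Polar moment about centroid: J = 2[d³/12 + d(b/2)²] = 2[7.5³/12 + 7.5×4²] = 310.3 in³.
Direct shear f_v = P/L_w = 84.5 / 15 = 5.633 kip/in (vertical).
Torsion M = P·e = 84.5 × 5.5 = 464.75 kip·in.
Critical point at (x, y) = (4, 3.75) from centroid. f_tx = M·y/J = 5.616 kip/in; f_ty = M·x/J = 5.991 kip/in.
Resultant f_max = √[f_tx² + (f_v + f_ty)²] = √[5.616² + (5.633 + 5.991)²] = 12.91 kip/in.
Capacity per unit length: φr_n = 0.75 × 0.6 × 90 × (0.707 × 0.75) = 21.48 kip/in.
12.91 ≤ 21.48 → adequate.

f_max ≈ 12.9 kip/in; adequate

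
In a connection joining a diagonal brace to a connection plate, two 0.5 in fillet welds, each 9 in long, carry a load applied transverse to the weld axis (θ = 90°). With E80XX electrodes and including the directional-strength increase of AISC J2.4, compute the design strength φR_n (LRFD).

φR_n ≈ 344 kip

E80XX → F_EXX = 80 ksi.
t_e = 0.707 × 0.5 = 0.3535 in; A_we = 0.3535 × 18 = 6.363 in².
Directional factor: 1.0 + 0.5 sin^1.5(90°) = 1.5.
F_nw = 0.6 × 80 × 1.5 = 72 ksi.
φR_n = 0.75 × 72 × 6.363 = 343.6 kip.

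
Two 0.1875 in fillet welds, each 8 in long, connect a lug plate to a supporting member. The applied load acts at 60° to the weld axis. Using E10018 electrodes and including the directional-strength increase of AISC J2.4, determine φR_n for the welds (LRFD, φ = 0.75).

E100XX → F_EXX = 100 ksi.
t_e = 0.707 × 0.1875 = 0.1326 in; A_we = 0.1326 × 16 = 2.121 in².
Directional factor: 1.0 + 0.5 sin^1.5(60°) = 1.403.
F_nw = 0.6 × 100 × 1.403 = 84.18 ksi.
φR_n = 0.75 × 84.18 × 2.121 = 133.9 kips.

φR_n ≈ 134 kips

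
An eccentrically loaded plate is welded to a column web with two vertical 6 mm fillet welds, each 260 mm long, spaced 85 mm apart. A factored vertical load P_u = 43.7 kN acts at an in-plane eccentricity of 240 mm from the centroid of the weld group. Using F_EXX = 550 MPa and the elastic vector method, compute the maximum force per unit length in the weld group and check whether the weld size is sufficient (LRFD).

Total weld length L_w = 520 mm. Treat welds as unit-width lines.
Polar moment about centroid: J = 2[d³/12 + d(b/2)²] = 2[260³/12 + 260×42.5²] = 3869000 mm³.
Direct shear f_v = P/L_w = 43.7×10³ / 520 = 84.04 N/mm (vertical).
Torsion M = P·e = 43.7×10³ × 240 = 10488000 N·mm.
Critical point at (x, y) = (42.5, 130) from centroid. f_tx = M·y/J = 352.4 N/mm; f_ty = M·x/J = 115.2 N/mm.
Resultant f_max = √[f_tx² + (f_v + f_ty)²] = √[352.4² + (84.04 + 115.2)²] = 404.9 N/mm.
Capacity per unit length: φr_n = 0.75 × 0.6 × 550 × (0.707 × 6) = 1050 N/mm.
404.9 ≤ 1050 → adequate.

f_max ≈ 405 N/mm; adequate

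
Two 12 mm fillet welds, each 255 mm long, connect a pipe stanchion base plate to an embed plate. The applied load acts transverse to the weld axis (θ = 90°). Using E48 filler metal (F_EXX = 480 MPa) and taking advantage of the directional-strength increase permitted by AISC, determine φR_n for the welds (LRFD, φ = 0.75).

φR_n ≈ 1400 kN

t_e = 0.707 × 12 = 8.484 mm; A_we = 8.484 × 510 = 4327 mm².
Directional factor: 1.0 + 0.5 sin^1.5(90°) = 1.5.
F_nw = 0.6 × 480 × 1.5 = 432 MPa.
φR_n = 0.75 × 432 × 4327 × 10⁻³ = 1402 kN.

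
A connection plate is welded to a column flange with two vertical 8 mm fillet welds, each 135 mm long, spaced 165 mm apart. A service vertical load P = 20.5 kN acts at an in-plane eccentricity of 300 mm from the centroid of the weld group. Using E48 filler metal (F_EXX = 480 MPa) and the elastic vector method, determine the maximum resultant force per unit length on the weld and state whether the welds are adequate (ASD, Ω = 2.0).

f_max ≈ 354 N/mm; adequate

Total weld length L_w = 270 mm. Treat welds as unit-width lines.
Polar moment about centroid: J = 2[d³/12 + d(b/2)²] = 2[135³/12 + 135×82.5²] = 2248000 mm³.
Direct shear f_v = P/L_w = 20.5×10³ / 270 = 75.93 N/mm (vertical).
Torsion M = P·e = 20.5×10³ × 300 = 6150000 N·mm.
Critical point at (x, y) = (82.5, 67.5) from centroid. f_tx = M·y/J = 184.7 N/mm; f_ty = M·x/J = 225.7 N/mm.
Resultant f_max = √[f_tx² + (f_v + f_ty)²] = √[184.7² + (75.93 + 225.7)²] = 353.7 N/mm.
Capacity per unit length: r_n/Ω = (1/2.0) × 0.6 × 480 × (0.707 × 8) = 814.5 N/mm.
353.7 ≤ 814.5 → adequate.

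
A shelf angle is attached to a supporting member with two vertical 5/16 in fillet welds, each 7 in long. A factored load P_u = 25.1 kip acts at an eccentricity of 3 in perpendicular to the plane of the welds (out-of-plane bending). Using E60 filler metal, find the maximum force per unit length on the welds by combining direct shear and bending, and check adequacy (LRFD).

E60XX → F_EXX = 60 ksi.
L_w = 2 × 7 = 14 in; section modulus (unit throat) S = 2 × L²/6 = 16.33 in².
Direct shear f_v = P/L_w = 25.1/14 = 1.793 kip/in.
Moment M = P × e = 25.1 × 3 = 75.3 kip·in; bending f_b = M/S = 4.61 kip/in.
f_max = √(f_v² + f_b²) = √(1.793² + 4.61²) = 4.947 kip/in.
φr_n = 0.75 × 0.6 × 60 × (0.707 × 0.3125) = 5.965 kip/in → adequate.

f_max ≈ 4.95 kip/in; adequate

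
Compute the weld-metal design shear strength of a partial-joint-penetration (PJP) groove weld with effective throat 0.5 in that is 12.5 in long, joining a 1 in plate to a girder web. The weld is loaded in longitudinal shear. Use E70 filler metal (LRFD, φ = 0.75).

φR_n ≈ 197 kip

E70XX → F_EXX = 70 ksi.
Effective throat (given) t_e = 0.5 in.
A_we = 0.5 × 12.5 = 6.25 in².
F_nw = 0.6 F_EXX = 42 ksi.
φR_n = 0.75 × 42 × 6.25 = 196.9 kip.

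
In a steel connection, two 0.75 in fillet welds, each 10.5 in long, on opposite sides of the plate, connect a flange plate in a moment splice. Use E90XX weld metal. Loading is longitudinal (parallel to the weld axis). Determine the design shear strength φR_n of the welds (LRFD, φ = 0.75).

φR_n ≈ 451 kip

E90XX → F_EXX = 90 ksi.
Effective throat t_e = 0.707 × 0.75 = 0.5302 in.
Total length L = 21 in; A_we = 0.5302 × 21 = 11.14 in².
F_nw = 0.6 F_EXX = 0.6 × 90 = 54 ksi.
φR_n = 0.75 × 54 × 11.14 = 451 kip.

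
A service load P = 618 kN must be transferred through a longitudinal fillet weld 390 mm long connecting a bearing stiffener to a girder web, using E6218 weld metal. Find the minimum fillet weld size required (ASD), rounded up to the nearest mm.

E62XX → F_EXX = 620 MPa.
Total weld length L = 390 mm.
Required throat t_e = P × Ω / (0.6 F_EXX × L) = 618 × 2.0 / (0.6 × 620 × 390 × 10⁻³) = 8.519 mm.
Required leg w = t_e / 0.707 = 12.05 mm → use 13 mm.

w = 13 mm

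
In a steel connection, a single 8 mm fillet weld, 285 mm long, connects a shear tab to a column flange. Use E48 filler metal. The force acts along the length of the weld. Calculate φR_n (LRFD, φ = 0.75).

φR_n ≈ 348 kN

E48XX → F_EXX = 480 MPa.
Effective throat t_e = 0.707 × 8 = 5.656 mm.
Total length L = 285 mm; A_we = 5.656 × 285 = 1612 mm².
F_nw = 0.6 F_EXX = 0.6 × 480 = 288 MPa.
φR_n = 0.75 × 288 × 1612 × 10⁻³ = 348.2 kN.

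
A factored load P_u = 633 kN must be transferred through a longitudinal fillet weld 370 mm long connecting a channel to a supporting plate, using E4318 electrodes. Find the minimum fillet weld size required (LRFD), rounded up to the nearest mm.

E43XX → F_EXX = 430 MPa.
Total weld length L = 370 mm.
Required throat t_e = P_u / (φ × 0.6 F_EXX × L) = 633 / (0.75 × 0.6 × 430 × 370 × 10⁻³) = 8.841 mm.
Required leg w = t_e / 0.707 = 12.51 mm → use 13 mm.

w = 13 mm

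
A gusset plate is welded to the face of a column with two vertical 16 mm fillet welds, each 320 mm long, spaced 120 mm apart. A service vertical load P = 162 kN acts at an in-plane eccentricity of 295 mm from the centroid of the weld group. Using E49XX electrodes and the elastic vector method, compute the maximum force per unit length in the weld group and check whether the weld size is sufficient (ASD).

E49XX → F_EXX = 490 MPa.
Total weld length L_w = 640 mm. Treat welds as unit-width lines.
Polar moment about centroid: J = 2[d³/12 + d(b/2)²] = 2[320³/12 + 320×60²] = 7765000 mm³.
Direct shear f_v = P/L_w = 162×10³ / 640 = 253.1 N/mm (vertical).
Torsion M = P·e = 162×10³ × 295 = 47790000 N·mm.
Critical point at (x, y) = (60, 160) from centroid. f_tx = M·y/J = 984.7 N/mm; f_ty = M·x/J = 369.3 N/mm.
Resultant f_max = √[f_tx² + (f_v + f_ty)²] = √[984.7² + (253.1 + 369.3)²] = 1165 N/mm.
Capacity per unit length: r_n/Ω = (1/2.0) × 0.6 × 490 × (0.707 × 16) = 1663 N/mm.
1165 ≤ 1663 → adequate.

f_max ≈ 1160 N/mm; adequate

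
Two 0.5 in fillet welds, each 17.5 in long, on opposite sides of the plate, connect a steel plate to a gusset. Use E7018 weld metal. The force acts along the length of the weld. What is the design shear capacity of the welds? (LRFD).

E70XX → F_EXX = 70 ksi.
Effective throat t_e = 0.707 × 0.5 = 0.3535 in.
Total length L = 35 in; A_we = 0.3535 × 35 = 12.37 in².
F_nw = 0.6 F_EXX = 0.6 × 70 = 42 ksi.
φR_n = 0.75 × 42 × 12.37 = 389.7 kip.

φR_n ≈ 390 kip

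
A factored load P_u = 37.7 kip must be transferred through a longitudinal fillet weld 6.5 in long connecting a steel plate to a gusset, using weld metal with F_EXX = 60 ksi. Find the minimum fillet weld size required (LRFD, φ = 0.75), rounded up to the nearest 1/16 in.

w = 5/16 in

Total weld length L = 6.5 in.
Required throat t_e = P_u / (φ × 0.6 F_EXX × L) = 37.7 / (0.75 × 0.6 × 60 × 6.5) = 0.2148 in.
Required leg w = t_e / 0.707 = 0.3038 in → use 5/16 in.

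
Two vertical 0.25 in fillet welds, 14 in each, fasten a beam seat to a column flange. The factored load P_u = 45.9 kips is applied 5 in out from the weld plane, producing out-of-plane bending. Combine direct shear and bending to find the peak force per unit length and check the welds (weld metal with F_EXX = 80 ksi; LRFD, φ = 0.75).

L_w = 2 × 14 = 28 in; section modulus (unit throat) S = 2 × L²/6 = 65.33 in².
Direct shear f_v = P/L_w = 45.9/28 = 1.639 kip/in.
Moment M = P × e = 45.9 × 5 = 229.5 kip·in; bending f_b = M/S = 3.513 kip/in.
f_max = √(f_v² + f_b²) = √(1.639² + 3.513²) = 3.876 kip/in.
φr_n = 0.75 × 0.6 × 80 × (0.707 × 0.25) = 6.363 kip/in → adequate.

f_max ≈ 3.88 kip/in; adequate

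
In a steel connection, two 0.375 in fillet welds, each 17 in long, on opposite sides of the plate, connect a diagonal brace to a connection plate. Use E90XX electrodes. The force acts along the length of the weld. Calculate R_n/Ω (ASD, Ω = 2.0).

E90XX → F_EXX = 90 ksi.
Effective throat t_e = 0.707 × 0.375 = 0.2651 in.
Total length L = 34 in; A_we = 0.2651 × 34 = 9.014 in².
F_nw = 0.6 F_EXX = 0.6 × 90 = 54 ksi.
R_n = 54 × 9.014 = 486.8 kips; R_n/Ω = 486.8/2.0 = 243.4 kips.

R_n/Ω ≈ 243 kips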